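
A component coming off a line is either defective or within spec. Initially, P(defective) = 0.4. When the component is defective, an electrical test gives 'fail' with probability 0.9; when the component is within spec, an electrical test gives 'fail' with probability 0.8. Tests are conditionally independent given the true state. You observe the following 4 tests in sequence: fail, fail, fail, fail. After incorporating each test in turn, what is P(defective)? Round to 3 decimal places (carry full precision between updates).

After 'fail': P(defective) = 0.9·0.4000 / (0.9·0.4000 + 0.8·0.6000) ≈ 0.4286
After 'fail': P(defective) = 0.9·0.4286 / (0.9·0.4286 + 0.8·0.5714) ≈ 0.4576
After 'fail': P(defective) = 0.9·0.4576 / (0.9·0.4576 + 0.8·0.5424) ≈ 0.4870
After 'fail': P(defective) = 0.9·0.4870 / (0.9·0.4870 + 0.8·0.5130) ≈ 0.5164

0.516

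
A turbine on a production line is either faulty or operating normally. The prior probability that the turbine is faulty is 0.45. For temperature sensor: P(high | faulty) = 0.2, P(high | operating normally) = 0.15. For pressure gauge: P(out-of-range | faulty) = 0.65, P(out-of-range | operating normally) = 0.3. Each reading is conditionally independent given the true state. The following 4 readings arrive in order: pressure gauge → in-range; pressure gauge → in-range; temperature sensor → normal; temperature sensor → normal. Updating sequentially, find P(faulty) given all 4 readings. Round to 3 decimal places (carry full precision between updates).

0.153

Each posterior becomes the prior for the next update.
After pressure gauge='in-range': P(faulty) = 0.35·0.4500 / (0.35·0.4500 + 0.7·0.5500) ≈ 0.2903
After pressure gauge='in-range': P(faulty) = 0.35·0.2903 / (0.35·0.2903 + 0.7·0.7097) ≈ 0.1698
After temperature sensor='normal': P(faulty) = 0.8·0.1698 / (0.8·0.1698 + 0.85·0.8302) ≈ 0.1614
After temperature sensor='normal': P(faulty) = 0.8·0.1614 / (0.8·0.1614 + 0.85·0.8386) ≈ 0.1534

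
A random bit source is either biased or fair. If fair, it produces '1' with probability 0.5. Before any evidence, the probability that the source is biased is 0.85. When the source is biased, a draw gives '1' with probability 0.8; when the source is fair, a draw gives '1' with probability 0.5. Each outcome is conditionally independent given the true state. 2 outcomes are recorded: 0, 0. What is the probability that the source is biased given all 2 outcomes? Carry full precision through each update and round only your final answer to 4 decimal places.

0.4755

After '0': P(biased) = 0.2·0.8500 / (0.2·0.8500 + 0.5·0.1500) ≈ 0.6939
After '0': P(biased) = 0.2·0.6939 / (0.2·0.6939 + 0.5·0.3061) ≈ 0.4755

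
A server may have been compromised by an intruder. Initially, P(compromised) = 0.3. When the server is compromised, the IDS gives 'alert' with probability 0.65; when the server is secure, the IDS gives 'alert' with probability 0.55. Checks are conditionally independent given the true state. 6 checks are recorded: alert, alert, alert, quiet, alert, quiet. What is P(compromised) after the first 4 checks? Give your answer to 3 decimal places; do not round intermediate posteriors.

0.355

After 'alert': P(compromised) = 0.65·0.3000 / (0.65·0.3000 + 0.55·0.7000) ≈ 0.3362
After 'alert': P(compromised) = 0.65·0.3362 / (0.65·0.3362 + 0.55·0.6638) ≈ 0.3744
After 'alert': P(compromised) = 0.65·0.3744 / (0.65·0.3744 + 0.55·0.6256) ≈ 0.4143
After 'quiet': P(compromised) = 0.35·0.4143 / (0.35·0.4143 + 0.45·0.5857) ≈ 0.3549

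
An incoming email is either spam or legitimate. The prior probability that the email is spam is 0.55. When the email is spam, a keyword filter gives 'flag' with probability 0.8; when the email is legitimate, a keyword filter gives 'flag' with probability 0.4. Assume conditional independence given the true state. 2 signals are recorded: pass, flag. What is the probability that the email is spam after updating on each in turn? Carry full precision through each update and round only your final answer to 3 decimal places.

0.449

After 'pass': P(spam) = 0.2·0.5500 / (0.2·0.5500 + 0.6·0.4500) ≈ 0.2895
After 'flag': P(spam) = 0.8·0.2895 / (0.8·0.2895 + 0.4·0.7105) ≈ 0.4490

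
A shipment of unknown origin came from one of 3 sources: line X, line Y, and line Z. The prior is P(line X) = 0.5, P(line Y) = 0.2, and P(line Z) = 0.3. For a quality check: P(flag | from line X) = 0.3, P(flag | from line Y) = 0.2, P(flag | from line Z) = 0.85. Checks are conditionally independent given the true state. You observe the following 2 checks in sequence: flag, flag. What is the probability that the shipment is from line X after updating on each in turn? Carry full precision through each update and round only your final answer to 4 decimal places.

0.1668

Apply Bayes' rule sequentially, carrying P(line X) forward.
After 'flag': normaliser = 0.3·0.5000 + 0.2·0.2000 + 0.85·0.3000; P(line X) ≈ 0.3371, P(line Y) ≈ 0.0899, P(line Z) ≈ 0.5730
After 'flag': normaliser = 0.3·0.3371 + 0.2·0.0899 + 0.85·0.5730; P(line X) ≈ 0.1668, P(line Y) ≈ 0.0297, P(line Z) ≈ 0.8035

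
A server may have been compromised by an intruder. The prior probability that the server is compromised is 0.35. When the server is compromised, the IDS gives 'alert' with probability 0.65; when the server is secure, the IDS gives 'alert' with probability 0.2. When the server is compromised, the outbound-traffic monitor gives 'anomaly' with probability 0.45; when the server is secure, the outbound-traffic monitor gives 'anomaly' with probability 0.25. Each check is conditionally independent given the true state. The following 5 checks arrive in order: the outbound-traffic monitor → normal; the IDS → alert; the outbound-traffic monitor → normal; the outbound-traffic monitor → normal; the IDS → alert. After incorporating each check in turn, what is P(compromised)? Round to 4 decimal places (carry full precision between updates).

After the outbound-traffic monitor='normal': P(compromised) = 0.55·0.3500 / (0.55·0.3500 + 0.75·0.6500) ≈ 0.2831
After the IDS='alert': P(compromised) = 0.65·0.2831 / (0.65·0.2831 + 0.2·0.7169) ≈ 0.5620
After the outbound-traffic monitor='normal': P(compromised) = 0.55·0.5620 / (0.55·0.5620 + 0.75·0.4380) ≈ 0.4848
After the outbound-traffic monitor='normal': P(compromised) = 0.55·0.4848 / (0.55·0.4848 + 0.75·0.5152) ≈ 0.4083
After the IDS='alert': P(compromised) = 0.65·0.4083 / (0.65·0.4083 + 0.2·0.5917) ≈ 0.6916

0.6916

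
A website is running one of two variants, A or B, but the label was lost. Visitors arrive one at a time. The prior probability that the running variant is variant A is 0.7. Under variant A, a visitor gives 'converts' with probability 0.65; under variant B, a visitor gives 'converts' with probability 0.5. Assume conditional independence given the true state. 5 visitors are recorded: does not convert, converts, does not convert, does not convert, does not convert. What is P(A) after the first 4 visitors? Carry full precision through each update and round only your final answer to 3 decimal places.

After 'does not convert': P(A) = 0.35·0.7000 / (0.35·0.7000 + 0.5·0.3000) ≈ 0.6203
After 'converts': P(A) = 0.65·0.6203 / (0.65·0.6203 + 0.5·0.3797) ≈ 0.6798
After 'does not convert': P(A) = 0.35·0.6798 / (0.35·0.6798 + 0.5·0.3202) ≈ 0.5978
After 'does not convert': P(A) = 0.35·0.5978 / (0.35·0.5978 + 0.5·0.4022) ≈ 0.5099

0.510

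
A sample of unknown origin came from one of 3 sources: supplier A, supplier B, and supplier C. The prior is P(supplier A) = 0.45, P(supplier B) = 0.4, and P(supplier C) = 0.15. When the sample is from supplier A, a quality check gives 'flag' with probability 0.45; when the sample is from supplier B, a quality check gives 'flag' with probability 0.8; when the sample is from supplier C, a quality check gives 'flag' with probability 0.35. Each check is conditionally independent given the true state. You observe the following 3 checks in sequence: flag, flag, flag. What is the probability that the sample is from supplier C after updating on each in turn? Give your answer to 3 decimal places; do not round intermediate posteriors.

After 'flag': normaliser = 0.45·0.4500 + 0.8·0.4000 + 0.35·0.1500; P(supplier A) ≈ 0.3522, P(supplier B) ≈ 0.5565, P(supplier C) ≈ 0.0913
After 'flag': normaliser = 0.45·0.3522 + 0.8·0.5565 + 0.35·0.0913; P(supplier A) ≈ 0.2493, P(supplier B) ≈ 0.7004, P(supplier C) ≈ 0.0503
After 'flag': normaliser = 0.45·0.2493 + 0.8·0.7004 + 0.35·0.0503; P(supplier A) ≈ 0.1626, P(supplier B) ≈ 0.8119, P(supplier C) ≈ 0.0255

0.025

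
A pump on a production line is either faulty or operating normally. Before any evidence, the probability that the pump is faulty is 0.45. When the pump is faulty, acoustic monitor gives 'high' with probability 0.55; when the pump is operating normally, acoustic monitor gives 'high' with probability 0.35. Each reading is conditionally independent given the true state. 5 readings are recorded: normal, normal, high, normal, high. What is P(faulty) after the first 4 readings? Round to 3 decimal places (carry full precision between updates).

0.299

Each posterior becomes the prior for the next update.
After 'normal': P(faulty) = 0.45·0.4500 / (0.45·0.4500 + 0.65·0.5500) ≈ 0.3616
After 'normal': P(faulty) = 0.45·0.3616 / (0.45·0.3616 + 0.65·0.6384) ≈ 0.2817
After 'high': P(faulty) = 0.55·0.2817 / (0.55·0.2817 + 0.35·0.7183) ≈ 0.3813
After 'normal': P(faulty) = 0.45·0.3813 / (0.45·0.3813 + 0.65·0.6187) ≈ 0.2990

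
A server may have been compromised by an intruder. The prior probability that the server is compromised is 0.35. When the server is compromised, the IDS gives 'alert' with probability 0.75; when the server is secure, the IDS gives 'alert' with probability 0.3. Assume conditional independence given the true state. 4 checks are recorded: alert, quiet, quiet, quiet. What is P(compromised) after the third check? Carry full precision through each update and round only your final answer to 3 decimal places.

0.147

After 'alert': P(compromised) = 0.75·0.3500 / (0.75·0.3500 + 0.3·0.6500) ≈ 0.5738
After 'quiet': P(compromised) = 0.25·0.5738 / (0.25·0.5738 + 0.7·0.4262) ≈ 0.3247
After 'quiet': P(compromised) = 0.25·0.3247 / (0.25·0.3247 + 0.7·0.6753) ≈ 0.1465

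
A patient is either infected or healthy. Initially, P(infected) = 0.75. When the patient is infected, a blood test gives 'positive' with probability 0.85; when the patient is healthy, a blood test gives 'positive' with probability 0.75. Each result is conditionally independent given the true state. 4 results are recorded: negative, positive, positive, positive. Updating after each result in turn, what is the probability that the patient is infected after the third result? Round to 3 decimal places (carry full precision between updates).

0.698

After 'negative': P(infected) = 0.15·0.7500 / (0.15·0.7500 + 0.25·0.2500) ≈ 0.6429
After 'positive': P(infected) = 0.85·0.6429 / (0.85·0.6429 + 0.75·0.3571) ≈ 0.6711
After 'positive': P(infected) = 0.85·0.6711 / (0.85·0.6711 + 0.75·0.3289) ≈ 0.6981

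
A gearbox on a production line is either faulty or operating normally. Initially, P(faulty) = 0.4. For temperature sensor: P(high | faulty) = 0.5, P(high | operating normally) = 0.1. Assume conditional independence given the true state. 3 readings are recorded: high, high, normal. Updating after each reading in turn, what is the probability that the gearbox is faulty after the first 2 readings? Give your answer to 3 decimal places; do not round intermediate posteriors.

0.943

Apply Bayes' rule sequentially, carrying P(faulty) forward.
After 'high': P(faulty) = 0.5·0.4000 / (0.5·0.4000 + 0.1·0.6000) ≈ 0.7692
After 'high': P(faulty) = 0.5·0.7692 / (0.5·0.7692 + 0.1·0.2308) ≈ 0.9434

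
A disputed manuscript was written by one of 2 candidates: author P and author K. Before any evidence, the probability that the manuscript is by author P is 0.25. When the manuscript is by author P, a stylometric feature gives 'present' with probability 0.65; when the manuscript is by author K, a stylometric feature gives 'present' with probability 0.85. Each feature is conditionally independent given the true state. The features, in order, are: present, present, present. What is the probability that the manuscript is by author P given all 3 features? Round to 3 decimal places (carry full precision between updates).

0.130

After 'present': P(author P) = 0.65·0.2500 / (0.65·0.2500 + 0.85·0.7500) ≈ 0.2031
After 'present': P(author P) = 0.65·0.2031 / (0.65·0.2031 + 0.85·0.7969) ≈ 0.1631
After 'present': P(author P) = 0.65·0.1631 / (0.65·0.1631 + 0.85·0.8369) ≈ 0.1297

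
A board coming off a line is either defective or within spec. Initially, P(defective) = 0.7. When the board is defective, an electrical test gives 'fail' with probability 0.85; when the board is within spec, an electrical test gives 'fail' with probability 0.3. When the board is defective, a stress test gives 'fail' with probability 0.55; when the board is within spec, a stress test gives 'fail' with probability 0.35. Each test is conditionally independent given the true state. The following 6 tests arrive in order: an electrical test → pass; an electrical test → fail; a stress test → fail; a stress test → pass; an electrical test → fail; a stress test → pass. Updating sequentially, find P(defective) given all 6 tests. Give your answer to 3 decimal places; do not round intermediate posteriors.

After an electrical test='pass': P(defective) = 0.15·0.7000 / (0.15·0.7000 + 0.7·0.3000) ≈ 0.3333
After an electrical test='fail': P(defective) = 0.85·0.3333 / (0.85·0.3333 + 0.3·0.6667) ≈ 0.5862
After a stress test='fail': P(defective) = 0.55·0.5862 / (0.55·0.5862 + 0.35·0.4138) ≈ 0.6900
After a stress test='pass': P(defective) = 0.45·0.6900 / (0.45·0.6900 + 0.65·0.3100) ≈ 0.6065
After an electrical test='fail': P(defective) = 0.85·0.6065 / (0.85·0.6065 + 0.3·0.3935) ≈ 0.8137
After a stress test='pass': P(defective) = 0.45·0.8137 / (0.45·0.8137 + 0.65·0.1863) ≈ 0.7514

0.751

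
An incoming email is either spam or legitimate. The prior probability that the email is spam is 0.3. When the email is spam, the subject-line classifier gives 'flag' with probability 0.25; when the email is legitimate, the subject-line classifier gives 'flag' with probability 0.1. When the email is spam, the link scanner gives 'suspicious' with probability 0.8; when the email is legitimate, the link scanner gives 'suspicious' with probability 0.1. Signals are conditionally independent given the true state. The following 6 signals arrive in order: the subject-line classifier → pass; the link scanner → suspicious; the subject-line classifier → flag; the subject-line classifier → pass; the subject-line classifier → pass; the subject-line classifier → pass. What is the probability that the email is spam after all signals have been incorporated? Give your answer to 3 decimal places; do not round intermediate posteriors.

Apply Bayes' rule sequentially, carrying P(spam) forward.
After the subject-line classifier='pass': P(spam) = 0.75·0.3000 / (0.75·0.3000 + 0.9·0.7000) ≈ 0.2632
After the link scanner='suspicious': P(spam) = 0.8·0.2632 / (0.8·0.2632 + 0.1·0.7368) ≈ 0.7407
After the subject-line classifier='flag': P(spam) = 0.25·0.7407 / (0.25·0.7407 + 0.1·0.2593) ≈ 0.8772
After the subject-line classifier='pass': P(spam) = 0.75·0.8772 / (0.75·0.8772 + 0.9·0.1228) ≈ 0.8562
After the subject-line classifier='pass': P(spam) = 0.75·0.8562 / (0.75·0.8562 + 0.9·0.1438) ≈ 0.8322
After the subject-line classifier='pass': P(spam) = 0.75·0.8322 / (0.75·0.8322 + 0.9·0.1678) ≈ 0.8052

0.805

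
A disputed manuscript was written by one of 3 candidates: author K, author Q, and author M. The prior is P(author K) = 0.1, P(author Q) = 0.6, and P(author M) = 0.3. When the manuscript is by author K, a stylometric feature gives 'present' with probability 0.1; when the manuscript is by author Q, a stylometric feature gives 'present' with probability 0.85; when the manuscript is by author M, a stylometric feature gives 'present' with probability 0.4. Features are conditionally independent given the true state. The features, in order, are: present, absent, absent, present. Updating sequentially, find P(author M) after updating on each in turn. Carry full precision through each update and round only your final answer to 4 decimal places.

After 'present': normaliser = 0.1·0.1000 + 0.85·0.6000 + 0.4·0.3000; P(author K) ≈ 0.0156, P(author Q) ≈ 0.7969, P(author M) ≈ 0.1875
After 'absent': normaliser = 0.9·0.0156 + 0.15·0.7969 + 0.6·0.1875; P(author K) ≈ 0.0571, P(author Q) ≈ 0.4857, P(author M) ≈ 0.4571
After 'absent': normaliser = 0.9·0.0571 + 0.15·0.4857 + 0.6·0.4571; P(author K) ≈ 0.1290, P(author Q) ≈ 0.1828, P(author M) ≈ 0.6882
After 'present': normaliser = 0.1·0.1290 + 0.85·0.1828 + 0.4·0.6882; P(author K) ≈ 0.0291, P(author Q) ≈ 0.3503, P(author M) ≈ 0.6206

0.6206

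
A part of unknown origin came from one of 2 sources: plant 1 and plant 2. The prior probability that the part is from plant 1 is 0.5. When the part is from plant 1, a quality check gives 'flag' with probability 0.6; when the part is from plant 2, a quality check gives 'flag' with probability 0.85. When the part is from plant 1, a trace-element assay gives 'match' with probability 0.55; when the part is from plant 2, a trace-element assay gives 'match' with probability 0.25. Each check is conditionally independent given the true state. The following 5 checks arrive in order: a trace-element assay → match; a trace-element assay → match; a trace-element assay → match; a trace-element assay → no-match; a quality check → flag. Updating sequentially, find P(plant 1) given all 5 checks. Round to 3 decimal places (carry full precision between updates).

0.819

After a trace-element assay='match': P(plant 1) = 0.55·0.5000 / (0.55·0.5000 + 0.25·0.5000) ≈ 0.6875
After a trace-element assay='match': P(plant 1) = 0.55·0.6875 / (0.55·0.6875 + 0.25·0.3125) ≈ 0.8288
After a trace-element assay='match': P(plant 1) = 0.55·0.8288 / (0.55·0.8288 + 0.25·0.1712) ≈ 0.9141
After a trace-element assay='no-match': P(plant 1) = 0.45·0.9141 / (0.45·0.9141 + 0.75·0.0859) ≈ 0.8647
After a quality check='flag': P(plant 1) = 0.6·0.8647 / (0.6·0.8647 + 0.85·0.1353) ≈ 0.8185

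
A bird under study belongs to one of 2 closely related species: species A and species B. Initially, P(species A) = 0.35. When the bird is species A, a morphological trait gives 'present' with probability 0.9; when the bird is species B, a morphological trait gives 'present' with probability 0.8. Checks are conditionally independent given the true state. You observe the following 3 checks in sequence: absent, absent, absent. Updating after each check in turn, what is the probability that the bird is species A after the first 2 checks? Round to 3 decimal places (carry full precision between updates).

0.119

After 'absent': P(species A) = 0.1·0.3500 / (0.1·0.3500 + 0.2·0.6500) ≈ 0.2121
After 'absent': P(species A) = 0.1·0.2121 / (0.1·0.2121 + 0.2·0.7879) ≈ 0.1186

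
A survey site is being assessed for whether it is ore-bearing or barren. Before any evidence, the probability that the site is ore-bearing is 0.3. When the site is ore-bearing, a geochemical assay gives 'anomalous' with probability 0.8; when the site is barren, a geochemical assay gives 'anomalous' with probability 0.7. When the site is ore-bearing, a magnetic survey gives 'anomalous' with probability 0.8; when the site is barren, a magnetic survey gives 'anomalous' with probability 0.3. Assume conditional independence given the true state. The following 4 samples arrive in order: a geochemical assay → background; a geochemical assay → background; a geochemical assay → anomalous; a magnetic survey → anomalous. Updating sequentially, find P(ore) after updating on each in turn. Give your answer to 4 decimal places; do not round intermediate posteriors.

After a geochemical assay='background': P(ore) = 0.2·0.3000 / (0.2·0.3000 + 0.3·0.7000) ≈ 0.2222
After a geochemical assay='background': P(ore) = 0.2·0.2222 / (0.2·0.2222 + 0.3·0.7778) ≈ 0.1600
After a geochemical assay='anomalous': P(ore) = 0.8·0.1600 / (0.8·0.1600 + 0.7·0.8400) ≈ 0.1788
After a magnetic survey='anomalous': P(ore) = 0.8·0.1788 / (0.8·0.1788 + 0.3·0.8212) ≈ 0.3673

0.3673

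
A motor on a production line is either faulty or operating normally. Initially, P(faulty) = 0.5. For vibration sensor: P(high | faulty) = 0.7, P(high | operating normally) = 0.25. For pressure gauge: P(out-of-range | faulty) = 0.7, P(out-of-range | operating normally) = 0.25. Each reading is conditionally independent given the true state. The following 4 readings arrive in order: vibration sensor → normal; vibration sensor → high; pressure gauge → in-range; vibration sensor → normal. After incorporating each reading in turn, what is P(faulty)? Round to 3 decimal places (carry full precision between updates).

0.152

After vibration sensor='normal': P(faulty) = 0.3·0.5000 / (0.3·0.5000 + 0.75·0.5000) ≈ 0.2857
After vibration sensor='high': P(faulty) = 0.7·0.2857 / (0.7·0.2857 + 0.25·0.7143) ≈ 0.5283
After pressure gauge='in-range': P(faulty) = 0.3·0.5283 / (0.3·0.5283 + 0.75·0.4717) ≈ 0.3094
After vibration sensor='normal': P(faulty) = 0.3·0.3094 / (0.3·0.3094 + 0.75·0.6906) ≈ 0.1520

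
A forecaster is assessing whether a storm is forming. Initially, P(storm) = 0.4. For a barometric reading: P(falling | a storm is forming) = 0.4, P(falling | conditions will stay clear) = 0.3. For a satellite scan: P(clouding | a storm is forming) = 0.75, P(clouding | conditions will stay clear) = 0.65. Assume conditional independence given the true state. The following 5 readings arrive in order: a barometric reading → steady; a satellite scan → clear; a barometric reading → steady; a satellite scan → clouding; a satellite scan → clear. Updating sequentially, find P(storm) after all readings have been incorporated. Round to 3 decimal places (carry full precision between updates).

Each posterior becomes the prior for the next update.
After a barometric reading='steady': P(storm) = 0.6·0.4000 / (0.6·0.4000 + 0.7·0.6000) ≈ 0.3636
After a satellite scan='clear': P(storm) = 0.25·0.3636 / (0.25·0.3636 + 0.35·0.6364) ≈ 0.2899
After a barometric reading='steady': P(storm) = 0.6·0.2899 / (0.6·0.2899 + 0.7·0.7101) ≈ 0.2592
After a satellite scan='clouding': P(storm) = 0.75·0.2592 / (0.75·0.2592 + 0.65·0.7408) ≈ 0.2876
After a satellite scan='clear': P(storm) = 0.25·0.2876 / (0.25·0.2876 + 0.35·0.7124) ≈ 0.2238

0.224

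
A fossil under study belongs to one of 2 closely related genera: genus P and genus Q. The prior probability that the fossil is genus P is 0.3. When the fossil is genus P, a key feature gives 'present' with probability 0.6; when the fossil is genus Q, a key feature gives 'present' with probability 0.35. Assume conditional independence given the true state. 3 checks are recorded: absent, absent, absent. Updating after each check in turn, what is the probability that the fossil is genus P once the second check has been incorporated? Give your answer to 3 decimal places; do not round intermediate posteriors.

0.140

Each posterior becomes the prior for the next update.
After 'absent': P(genus P) = 0.4·0.3000 / (0.4·0.3000 + 0.65·0.7000) ≈ 0.2087
After 'absent': P(genus P) = 0.4·0.2087 / (0.4·0.2087 + 0.65·0.7913) ≈ 0.1396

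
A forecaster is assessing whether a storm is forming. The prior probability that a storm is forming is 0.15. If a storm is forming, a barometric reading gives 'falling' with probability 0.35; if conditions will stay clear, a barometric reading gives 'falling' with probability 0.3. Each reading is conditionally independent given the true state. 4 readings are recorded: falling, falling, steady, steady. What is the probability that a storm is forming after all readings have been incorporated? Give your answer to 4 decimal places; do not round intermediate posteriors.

Apply Bayes' rule sequentially, carrying P(storm) forward.
After 'falling': P(storm) = 0.35·0.1500 / (0.35·0.1500 + 0.3·0.8500) ≈ 0.1707
After 'falling': P(storm) = 0.35·0.1707 / (0.35·0.1707 + 0.3·0.8293) ≈ 0.1937
After 'steady': P(storm) = 0.65·0.1937 / (0.65·0.1937 + 0.7·0.8063) ≈ 0.1824
After 'steady': P(storm) = 0.65·0.1824 / (0.65·0.1824 + 0.7·0.8176) ≈ 0.1716

0.1716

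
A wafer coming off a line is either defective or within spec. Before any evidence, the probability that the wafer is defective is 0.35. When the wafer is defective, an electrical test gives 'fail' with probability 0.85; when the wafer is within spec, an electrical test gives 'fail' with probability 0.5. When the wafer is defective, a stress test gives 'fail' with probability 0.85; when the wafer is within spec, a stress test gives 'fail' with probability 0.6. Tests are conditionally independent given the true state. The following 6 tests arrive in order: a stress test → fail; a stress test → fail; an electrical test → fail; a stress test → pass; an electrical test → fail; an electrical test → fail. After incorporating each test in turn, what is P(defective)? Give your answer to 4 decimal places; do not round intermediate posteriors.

After a stress test='fail': P(defective) = 0.85·0.3500 / (0.85·0.3500 + 0.6·0.6500) ≈ 0.4327
After a stress test='fail': P(defective) = 0.85·0.4327 / (0.85·0.4327 + 0.6·0.5673) ≈ 0.5194
After an electrical test='fail': P(defective) = 0.85·0.5194 / (0.85·0.5194 + 0.5·0.4806) ≈ 0.6475
After a stress test='pass': P(defective) = 0.15·0.6475 / (0.15·0.6475 + 0.4·0.3525) ≈ 0.4079
After an electrical test='fail': P(defective) = 0.85·0.4079 / (0.85·0.4079 + 0.5·0.5921) ≈ 0.5394
After an electrical test='fail': P(defective) = 0.85·0.5394 / (0.85·0.5394 + 0.5·0.4606) ≈ 0.6657

0.6657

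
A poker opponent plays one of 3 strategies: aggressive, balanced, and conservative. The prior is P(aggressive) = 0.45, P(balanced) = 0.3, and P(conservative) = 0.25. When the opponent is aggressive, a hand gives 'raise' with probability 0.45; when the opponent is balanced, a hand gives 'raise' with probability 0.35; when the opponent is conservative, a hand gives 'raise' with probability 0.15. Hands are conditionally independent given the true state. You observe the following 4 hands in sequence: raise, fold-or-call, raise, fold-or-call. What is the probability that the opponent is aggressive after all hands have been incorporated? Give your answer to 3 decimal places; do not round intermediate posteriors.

After 'raise': normaliser = 0.45·0.4500 + 0.35·0.3000 + 0.15·0.2500; P(aggressive) ≈ 0.5870, P(balanced) ≈ 0.3043, P(conservative) ≈ 0.1087
After 'fold-or-call': normaliser = 0.55·0.5870 + 0.65·0.3043 + 0.85·0.1087; P(aggressive) ≈ 0.5266, P(balanced) ≈ 0.3227, P(conservative) ≈ 0.1507
After 'raise': normaliser = 0.45·0.5266 + 0.35·0.3227 + 0.15·0.1507; P(aggressive) ≈ 0.6361, P(balanced) ≈ 0.3032, P(conservative) ≈ 0.0607
After 'fold-or-call': normaliser = 0.55·0.6361 + 0.65·0.3032 + 0.85·0.0607; P(aggressive) ≈ 0.5846, P(balanced) ≈ 0.3293, P(conservative) ≈ 0.0862

0.585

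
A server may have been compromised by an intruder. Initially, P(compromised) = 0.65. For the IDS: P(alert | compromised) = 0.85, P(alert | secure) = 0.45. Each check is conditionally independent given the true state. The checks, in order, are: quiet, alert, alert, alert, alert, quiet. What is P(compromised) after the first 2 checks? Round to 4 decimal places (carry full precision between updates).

0.4889

After 'quiet': P(compromised) = 0.15·0.6500 / (0.15·0.6500 + 0.55·0.3500) ≈ 0.3362
After 'alert': P(compromised) = 0.85·0.3362 / (0.85·0.3362 + 0.45·0.6638) ≈ 0.4889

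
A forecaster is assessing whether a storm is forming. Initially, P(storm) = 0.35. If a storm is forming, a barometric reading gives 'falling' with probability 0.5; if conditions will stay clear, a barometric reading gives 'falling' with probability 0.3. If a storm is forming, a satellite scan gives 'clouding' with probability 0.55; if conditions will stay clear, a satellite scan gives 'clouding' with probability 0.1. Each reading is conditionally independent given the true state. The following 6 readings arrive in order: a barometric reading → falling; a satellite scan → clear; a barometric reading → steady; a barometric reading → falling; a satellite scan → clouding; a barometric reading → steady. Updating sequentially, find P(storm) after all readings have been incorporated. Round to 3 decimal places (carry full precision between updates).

Each posterior becomes the prior for the next update.
After a barometric reading='falling': P(storm) = 0.5·0.3500 / (0.5·0.3500 + 0.3·0.6500) ≈ 0.4730
After a satellite scan='clear': P(storm) = 0.45·0.4730 / (0.45·0.4730 + 0.9·0.5270) ≈ 0.3097
After a barometric reading='steady': P(storm) = 0.5·0.3097 / (0.5·0.3097 + 0.7·0.6903) ≈ 0.2427
After a barometric reading='falling': P(storm) = 0.5·0.2427 / (0.5·0.2427 + 0.3·0.7573) ≈ 0.3482
After a satellite scan='clouding': P(storm) = 0.55·0.3482 / (0.55·0.3482 + 0.1·0.6518) ≈ 0.7461
After a barometric reading='steady': P(storm) = 0.5·0.7461 / (0.5·0.7461 + 0.7·0.2539) ≈ 0.6773

0.677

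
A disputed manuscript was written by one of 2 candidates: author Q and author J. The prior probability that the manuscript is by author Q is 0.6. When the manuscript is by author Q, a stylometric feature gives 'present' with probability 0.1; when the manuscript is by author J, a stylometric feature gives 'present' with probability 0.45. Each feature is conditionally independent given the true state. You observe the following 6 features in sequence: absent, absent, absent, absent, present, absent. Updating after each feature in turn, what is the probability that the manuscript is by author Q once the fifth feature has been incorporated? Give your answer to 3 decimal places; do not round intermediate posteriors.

After 'absent': P(author Q) = 0.9·0.6000 / (0.9·0.6000 + 0.55·0.4000) ≈ 0.7105
After 'absent': P(author Q) = 0.9·0.7105 / (0.9·0.7105 + 0.55·0.2895) ≈ 0.8007
After 'absent': P(author Q) = 0.9·0.8007 / (0.9·0.8007 + 0.55·0.1993) ≈ 0.8679
After 'absent': P(author Q) = 0.9·0.8679 / (0.9·0.8679 + 0.55·0.1321) ≈ 0.9149
After 'present': P(author Q) = 0.1·0.9149 / (0.1·0.9149 + 0.45·0.0851) ≈ 0.7050

0.705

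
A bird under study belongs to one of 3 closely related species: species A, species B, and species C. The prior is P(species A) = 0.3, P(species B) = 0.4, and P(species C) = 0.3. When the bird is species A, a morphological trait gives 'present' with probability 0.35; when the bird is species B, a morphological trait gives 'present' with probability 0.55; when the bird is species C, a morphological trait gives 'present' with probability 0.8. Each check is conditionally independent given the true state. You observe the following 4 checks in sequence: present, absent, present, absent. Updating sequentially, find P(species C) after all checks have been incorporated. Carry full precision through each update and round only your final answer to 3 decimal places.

0.161

After 'present': normaliser = 0.35·0.3000 + 0.55·0.4000 + 0.8·0.3000; P(species A) ≈ 0.1858, P(species B) ≈ 0.3894, P(species C) ≈ 0.4248
After 'absent': normaliser = 0.65·0.1858 + 0.45·0.3894 + 0.2·0.4248; P(species A) ≈ 0.3171, P(species B) ≈ 0.4599, P(species C) ≈ 0.2230
After 'present': normaliser = 0.35·0.3171 + 0.55·0.4599 + 0.8·0.2230; P(species A) ≈ 0.2046, P(species B) ≈ 0.4664, P(species C) ≈ 0.3289
After 'absent': normaliser = 0.65·0.2046 + 0.45·0.4664 + 0.2·0.3289; P(species A) ≈ 0.3254, P(species B) ≈ 0.5136, P(species C) ≈ 0.1610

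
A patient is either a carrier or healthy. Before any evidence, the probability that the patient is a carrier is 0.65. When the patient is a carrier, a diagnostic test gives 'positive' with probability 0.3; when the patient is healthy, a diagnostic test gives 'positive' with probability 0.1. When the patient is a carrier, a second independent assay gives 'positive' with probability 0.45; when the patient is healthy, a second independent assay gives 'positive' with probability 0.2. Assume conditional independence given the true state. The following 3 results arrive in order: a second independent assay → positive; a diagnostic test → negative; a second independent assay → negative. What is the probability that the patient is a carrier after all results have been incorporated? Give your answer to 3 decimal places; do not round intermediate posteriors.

0.691

After a second independent assay='positive': P(carrier) = 0.45·0.6500 / (0.45·0.6500 + 0.2·0.3500) ≈ 0.8069
After a diagnostic test='negative': P(carrier) = 0.7·0.8069 / (0.7·0.8069 + 0.9·0.1931) ≈ 0.7647
After a second independent assay='negative': P(carrier) = 0.55·0.7647 / (0.55·0.7647 + 0.8·0.2353) ≈ 0.6908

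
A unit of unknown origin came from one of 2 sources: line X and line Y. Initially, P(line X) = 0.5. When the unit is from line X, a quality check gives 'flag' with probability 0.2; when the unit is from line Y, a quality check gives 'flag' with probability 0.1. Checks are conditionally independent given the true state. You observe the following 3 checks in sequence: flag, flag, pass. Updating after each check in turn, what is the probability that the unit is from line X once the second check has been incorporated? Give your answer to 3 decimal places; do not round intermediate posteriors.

0.800

After 'flag': P(line X) = 0.2·0.5000 / (0.2·0.5000 + 0.1·0.5000) ≈ 0.6667
After 'flag': P(line X) = 0.2·0.6667 / (0.2·0.6667 + 0.1·0.3333) ≈ 0.8000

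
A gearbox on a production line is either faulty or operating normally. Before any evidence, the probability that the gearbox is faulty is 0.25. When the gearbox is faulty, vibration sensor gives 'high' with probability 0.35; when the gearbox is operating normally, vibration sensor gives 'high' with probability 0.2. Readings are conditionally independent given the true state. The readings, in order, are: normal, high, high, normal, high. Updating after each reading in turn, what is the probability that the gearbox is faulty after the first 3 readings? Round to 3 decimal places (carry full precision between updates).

Each posterior becomes the prior for the next update.
After 'normal': P(faulty) = 0.65·0.2500 / (0.65·0.2500 + 0.8·0.7500) ≈ 0.2131
After 'high': P(faulty) = 0.35·0.2131 / (0.35·0.2131 + 0.2·0.7869) ≈ 0.3216
After 'high': P(faulty) = 0.35·0.3216 / (0.35·0.3216 + 0.2·0.6784) ≈ 0.4534

0.453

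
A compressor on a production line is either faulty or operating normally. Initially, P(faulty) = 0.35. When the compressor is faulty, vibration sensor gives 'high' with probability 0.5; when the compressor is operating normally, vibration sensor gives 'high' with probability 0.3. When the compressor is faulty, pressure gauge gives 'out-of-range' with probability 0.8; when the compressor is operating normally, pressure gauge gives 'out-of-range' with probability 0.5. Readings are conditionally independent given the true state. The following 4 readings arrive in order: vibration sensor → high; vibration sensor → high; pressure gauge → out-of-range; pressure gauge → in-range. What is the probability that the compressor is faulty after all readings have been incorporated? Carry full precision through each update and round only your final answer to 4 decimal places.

After vibration sensor='high': P(faulty) = 0.5·0.3500 / (0.5·0.3500 + 0.3·0.6500) ≈ 0.4730
After vibration sensor='high': P(faulty) = 0.5·0.4730 / (0.5·0.4730 + 0.3·0.5270) ≈ 0.5993
After pressure gauge='out-of-range': P(faulty) = 0.8·0.5993 / (0.8·0.5993 + 0.5·0.4007) ≈ 0.7053
After pressure gauge='in-range': P(faulty) = 0.2·0.7053 / (0.2·0.7053 + 0.5·0.2947) ≈ 0.4891

0.4891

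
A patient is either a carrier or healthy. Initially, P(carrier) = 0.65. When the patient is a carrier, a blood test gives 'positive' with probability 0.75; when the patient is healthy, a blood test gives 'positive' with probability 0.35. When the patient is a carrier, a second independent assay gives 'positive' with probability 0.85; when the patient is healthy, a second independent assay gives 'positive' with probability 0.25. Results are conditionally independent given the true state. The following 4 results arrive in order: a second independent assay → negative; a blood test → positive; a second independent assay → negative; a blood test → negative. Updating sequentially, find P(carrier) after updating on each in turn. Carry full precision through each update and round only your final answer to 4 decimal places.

After a second independent assay='negative': P(carrier) = 0.15·0.6500 / (0.15·0.6500 + 0.75·0.3500) ≈ 0.2708
After a blood test='positive': P(carrier) = 0.75·0.2708 / (0.75·0.2708 + 0.35·0.7292) ≈ 0.4432
After a second independent assay='negative': P(carrier) = 0.15·0.4432 / (0.15·0.4432 + 0.75·0.5568) ≈ 0.1373
After a blood test='negative': P(carrier) = 0.25·0.1373 / (0.25·0.1373 + 0.65·0.8627) ≈ 0.0577

0.0577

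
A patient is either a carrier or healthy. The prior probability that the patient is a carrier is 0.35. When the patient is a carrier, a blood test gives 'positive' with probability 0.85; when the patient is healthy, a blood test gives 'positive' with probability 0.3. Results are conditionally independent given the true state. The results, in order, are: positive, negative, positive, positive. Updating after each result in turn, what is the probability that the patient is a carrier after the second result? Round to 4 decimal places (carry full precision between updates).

0.2464

Apply Bayes' rule sequentially, carrying P(carrier) forward.
After 'positive': P(carrier) = 0.85·0.3500 / (0.85·0.3500 + 0.3·0.6500) ≈ 0.6041
After 'negative': P(carrier) = 0.15·0.6041 / (0.15·0.6041 + 0.7·0.3959) ≈ 0.2464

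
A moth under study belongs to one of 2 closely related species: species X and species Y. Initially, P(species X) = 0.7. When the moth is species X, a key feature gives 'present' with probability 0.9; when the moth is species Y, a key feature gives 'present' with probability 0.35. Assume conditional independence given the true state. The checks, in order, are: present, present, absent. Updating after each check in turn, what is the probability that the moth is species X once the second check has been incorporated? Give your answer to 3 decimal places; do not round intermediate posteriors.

0.939

After 'present': P(species X) = 0.9·0.7000 / (0.9·0.7000 + 0.35·0.3000) ≈ 0.8571
After 'present': P(species X) = 0.9·0.8571 / (0.9·0.8571 + 0.35·0.1429) ≈ 0.9391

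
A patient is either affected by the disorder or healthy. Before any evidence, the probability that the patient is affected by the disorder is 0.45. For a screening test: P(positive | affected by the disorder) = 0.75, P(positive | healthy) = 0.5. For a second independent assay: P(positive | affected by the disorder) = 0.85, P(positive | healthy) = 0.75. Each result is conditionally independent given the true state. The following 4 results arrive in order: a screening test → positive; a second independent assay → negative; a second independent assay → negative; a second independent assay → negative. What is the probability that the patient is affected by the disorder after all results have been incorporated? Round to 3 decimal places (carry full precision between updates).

0.210

After a screening test='positive': P(affected) = 0.75·0.4500 / (0.75·0.4500 + 0.5·0.5500) ≈ 0.5510
After a second independent assay='negative': P(affected) = 0.15·0.5510 / (0.15·0.5510 + 0.25·0.4490) ≈ 0.4241
After a second independent assay='negative': P(affected) = 0.15·0.4241 / (0.15·0.4241 + 0.25·0.5759) ≈ 0.3064
After a second independent assay='negative': P(affected) = 0.15·0.3064 / (0.15·0.3064 + 0.25·0.6936) ≈ 0.2095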